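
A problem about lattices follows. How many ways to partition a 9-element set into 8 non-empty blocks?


S(n,k) = k*S(n-1,k) + S(n-1,k-1).
S(8,8) = 1, S(8,7) = 28
S(9,8) = 8*1 + 28 = 8 + 28
S(9,8) = 36


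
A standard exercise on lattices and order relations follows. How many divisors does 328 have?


Divisors of 328: [1, 2, 4, 8, 41, 82, 164, 328]
Count: 8


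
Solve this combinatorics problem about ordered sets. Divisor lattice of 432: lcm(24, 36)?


Join=lcm.
gcd(24,36)=12
lcm=72


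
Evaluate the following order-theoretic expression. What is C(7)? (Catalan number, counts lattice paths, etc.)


C(n) = C(2n, n) / (n+1).
C(14, 7) = 3432
C(7) = 3432 / 8 = 429


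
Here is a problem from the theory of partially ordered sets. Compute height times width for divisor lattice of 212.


Height = length of longest chain minus 1; width = size of largest antichain.
A maximum chain: 1 | 53 | 106 | 212  (height 3).
A maximum antichain: {2, 53}  (width 2).
Product = 3 * 2 = 6


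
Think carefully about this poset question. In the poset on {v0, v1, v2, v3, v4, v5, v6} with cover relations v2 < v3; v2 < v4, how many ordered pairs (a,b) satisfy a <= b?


The order relation is {(a,b) : a <= b}, reflexive so it includes (a,a).
Examples: (v0,v0), (v1,v1), (v2,v2), (v2,v3), (v2,v4), ...
Total ordered pairs: 9


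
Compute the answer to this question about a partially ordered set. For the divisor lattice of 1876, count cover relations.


A cover relation a -< b holds when a < b with no c strictly between.
Cover relations:
  1 -< 2
  1 -< 7
  1 -< 67
  2 -< 4
  2 -< 14
  2 -< 134
  4 -< 28
  4 -< 268
  ...12 more
Total: 20


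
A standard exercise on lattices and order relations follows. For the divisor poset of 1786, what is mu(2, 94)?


In a divisor lattice, mu(a,b) = mu(b/a) where mu is the classical Mobius function.
b/a = 94/2 = 47
Prime factorization of 47: primes [47]
47 is squarefree with 1 prime factor(s), so mu(47) = (-1)^1 = -1


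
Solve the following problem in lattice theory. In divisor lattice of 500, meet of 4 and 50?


In a divisor lattice, meet = gcd (greatest common divisor).
By Euclidean algorithm or factoring: gcd(4,50) = 2


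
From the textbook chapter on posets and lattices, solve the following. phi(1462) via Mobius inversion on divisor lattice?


phi(n) = n * prod_{p|n} (1 - 1/p).
Prime divisors of 1462: [2, 17, 43]
phi(1462) = 1462 * (1 - 1/2) * (1 - 1/17) * (1 - 1/43)
phi(1462) = 672


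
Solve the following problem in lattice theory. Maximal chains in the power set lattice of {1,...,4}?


A maximal chain goes from the minimum element to a maximal element via cover relations.
Counting all min-to-max paths in the cover graph.
Total maximal chains: 24


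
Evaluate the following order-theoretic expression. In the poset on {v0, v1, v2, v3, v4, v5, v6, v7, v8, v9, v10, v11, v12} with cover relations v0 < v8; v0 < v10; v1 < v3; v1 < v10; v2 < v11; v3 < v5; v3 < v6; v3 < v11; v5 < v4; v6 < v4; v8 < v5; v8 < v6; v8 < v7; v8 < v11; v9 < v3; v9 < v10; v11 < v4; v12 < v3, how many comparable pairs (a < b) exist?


A comparable pair {a,b} has a < b or b < a in the order.
Count unordered pairs where one element is strictly below the other.
Examples: {v0,v4}, {v0,v5}, {v0,v6}, {v0,v7}, ...
Total comparable pairs: 38


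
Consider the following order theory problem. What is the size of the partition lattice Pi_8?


B(n) = number of set partitions of an n-element set.
B(n) satisfies the recurrence: B(n+1) = sum_k C(n,k)*B(k).
B(8) = 4140


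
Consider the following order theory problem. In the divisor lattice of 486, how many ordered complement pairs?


Complement pair (a,b): a meet b = bottom, a join b = top.
Here: gcd(a,b)=1 and lcm(a,b)=486, i.e. a*b=486 with a,b coprime.
Pairs found: (1,486), (2,243), (243,2), (486,1)
Total ordered pairs: 4


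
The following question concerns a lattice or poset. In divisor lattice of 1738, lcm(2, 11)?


Join=lcm.
gcd(2,11)=1
lcm=22


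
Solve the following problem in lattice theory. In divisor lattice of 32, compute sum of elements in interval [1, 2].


Interval [1,2] in divisors of 32: [1, 2]
Sum = 3


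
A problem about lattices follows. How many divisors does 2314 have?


Divisors of 2314: [1, 2, 13, 26, 89, 178, 1157, 2314]
Count: 8


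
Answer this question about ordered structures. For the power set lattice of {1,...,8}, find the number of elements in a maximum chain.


A chain is a totally ordered subset; we count the number of elements in a maximum chain.
Compute, for each element x, the size of the longest chain ending at x:
  {}: 1
  {1}: 2
  {2}: 2
  {3}: 2
  {4}: 2
  {5}: 2
  ...
A maximum chain: {} < {1} < {1,2} < {1,2,3} < {1,2,3,4} < {1,2,3,4,5} < {1,2,3,4,5,6} < {1,2,3,4,5,6,7} < {1,2,3,4,5,6,7,8}
Number of elements in the longest chain: 9


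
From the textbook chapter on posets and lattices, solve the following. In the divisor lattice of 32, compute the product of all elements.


Divisors of 32: [1, 2, 4, 8, 16, 32]
Product = n^(d(n)/2) = 32^(6/2)
Product = 32768


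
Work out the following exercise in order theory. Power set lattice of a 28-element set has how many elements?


Power set = 2^n.
2^28 = 268435456


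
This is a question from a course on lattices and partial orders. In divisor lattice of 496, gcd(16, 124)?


Meet=gcd.
gcd(16,124)=4


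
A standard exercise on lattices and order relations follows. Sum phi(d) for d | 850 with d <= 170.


Divisors of 850 up to 170: [1, 2, 5, 10, 17, 25, 34, 50, 85, 170]
phi values: [1, 1, 4, 4, 16, 20, 16, 20, 64, 64]
Sum = 210


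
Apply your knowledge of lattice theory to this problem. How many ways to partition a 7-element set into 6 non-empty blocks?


S(n,k) = k*S(n-1,k) + S(n-1,k-1).
S(6,6) = 1, S(6,5) = 15
S(7,6) = 6*1 + 15 = 6 + 15
S(7,6) = 21


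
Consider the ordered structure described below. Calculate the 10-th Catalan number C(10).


C(n) = C(2n, n) / (n+1).
C(20, 10) = 184756
C(10) = 184756 / 11 = 16796


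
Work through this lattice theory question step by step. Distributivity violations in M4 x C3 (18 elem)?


Distributive law: a ^ (b v c) = (a ^ b) v (a ^ c).
Check all 18^3 = 5832 ordered triples (a,b,c).
  e.g. a=(a1,0), b=(a2,0), c=(a3,0): lhs=(a1,0) != rhs=(0,0)
  e.g. a=(a1,0), b=(a2,0), c=(a3,1): lhs=(a1,0) != rhs=(0,0)
Total violating triples: 648


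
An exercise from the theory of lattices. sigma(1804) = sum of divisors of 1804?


sigma(n) = sum of divisors.
Divisors of 1804: [1, 2, 4, 11, 22, 41, 44, 82, 164, 451, 902, 1804]
Sum = 3528


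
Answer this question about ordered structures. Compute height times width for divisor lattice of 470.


Height = length of longest chain minus 1; width = size of largest antichain.
A maximum chain: 1 | 47 | 235 | 470  (height 3).
A maximum antichain: {2, 5, 47}  (width 3).
Product = 3 * 3 = 9


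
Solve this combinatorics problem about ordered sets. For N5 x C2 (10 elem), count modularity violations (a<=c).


Modular law: if a <= c then a v (b ^ c) = (a v b) ^ c.
Check all triples (a,b,c) with a <= c among 10 elements.
  e.g. a=(a,0), b=(c,0), c=(b,0): lhs=(a,0) != rhs=(b,0)
  e.g. a=(a,0), b=(c,1), c=(b,0): lhs=(a,0) != rhs=(b,0)
Total violating triples: 6


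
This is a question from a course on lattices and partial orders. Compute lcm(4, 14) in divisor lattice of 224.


In a divisor lattice, join = lcm (least common multiple).
gcd(4,14) = 2
lcm(4,14) = 4*14/gcd = 56/2 = 28


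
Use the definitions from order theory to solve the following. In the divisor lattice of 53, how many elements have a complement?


An element a is complemented if some b has a meet b = bottom, a join b = top.
a is complemented iff gcd(a, n/a)=1, i.e. a is a unitary divisor of 53.
Complemented elements: 1, 53
Count: 2


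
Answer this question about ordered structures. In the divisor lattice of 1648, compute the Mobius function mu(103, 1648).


In a divisor lattice, mu(a,b) = mu(b/a) where mu is the classical Mobius function.
b/a = 1648/103 = 16
Prime factorization of 16: primes [2]
16 is not squarefree, so mu(16) = 0


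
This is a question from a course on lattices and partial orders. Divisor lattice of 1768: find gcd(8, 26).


In a divisor lattice, meet = gcd (greatest common divisor).
By Euclidean algorithm or factoring: gcd(8,26) = 2


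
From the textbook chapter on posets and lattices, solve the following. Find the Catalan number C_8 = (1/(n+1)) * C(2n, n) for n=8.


C(n) = C(2n, n) / (n+1).
C(16, 8) = 12870
C(8) = 12870 / 9 = 1430


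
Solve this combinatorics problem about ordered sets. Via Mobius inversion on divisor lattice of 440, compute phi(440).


phi(n) = n * prod_{p|n} (1 - 1/p).
Prime divisors of 440: [2, 5, 11]
phi(440) = 440 * (1 - 1/2) * (1 - 1/5) * (1 - 1/11)
phi(440) = 160


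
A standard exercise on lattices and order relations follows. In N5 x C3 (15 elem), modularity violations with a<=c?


Modular law: if a <= c then a v (b ^ c) = (a v b) ^ c.
Check all triples (a,b,c) with a <= c among 15 elements.
  e.g. a=(a,0), b=(c,0), c=(b,0): lhs=(a,0) != rhs=(b,0)
  e.g. a=(a,0), b=(c,1), c=(b,0): lhs=(a,0) != rhs=(b,0)
Total violating triples: 18


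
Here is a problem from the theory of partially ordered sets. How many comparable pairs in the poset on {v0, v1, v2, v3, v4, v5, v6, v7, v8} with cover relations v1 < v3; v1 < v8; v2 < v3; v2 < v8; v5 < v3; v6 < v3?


A comparable pair {a,b} has a < b or b < a in the order.
Count unordered pairs where one element is strictly below the other.
Examples: {v1,v3}, {v1,v8}, {v2,v3}, {v2,v8}, ...
Total comparable pairs: 6


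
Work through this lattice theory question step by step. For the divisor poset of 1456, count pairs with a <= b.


The order relation is {(a,b) : a <= b}, reflexive so it includes (a,a).
Examples: (1,1), (1,104), (1,112), (1,13), (1,14), ...
Total ordered pairs: 135


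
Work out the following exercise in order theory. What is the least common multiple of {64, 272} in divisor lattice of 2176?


In a divisor lattice, join = lcm (least common multiple).
Compute lcm iteratively: start with first element, then lcm(current, next).
Elements: [64, 272]
lcm(64,272) = 1088
Final lcm = 1088


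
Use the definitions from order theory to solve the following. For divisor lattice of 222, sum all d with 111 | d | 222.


Interval [111,222] in divisors of 222: [111, 222]
Sum = 333


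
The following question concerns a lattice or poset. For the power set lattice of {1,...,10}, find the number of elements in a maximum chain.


A chain is a totally ordered subset; we count the number of elements in a maximum chain.
Compute, for each element x, the size of the longest chain ending at x:
  {}: 1
  {1}: 2
  {2}: 2
  {3}: 2
  {4}: 2
  {5}: 2
  ...
A maximum chain: {} < {1} < {1,2} < {1,2,3} < {1,2,3,4} < {1,2,3,4,5} < {1,2,3,4,5,6} < {1,2,3,4,5,6,7} < {1,2,3,4,5,6,7,8} < {1,2,3,4,5,6,7,8,9} < {1,2,3,4,5,6,7,8,9,10}
Number of elements in the longest chain: 11


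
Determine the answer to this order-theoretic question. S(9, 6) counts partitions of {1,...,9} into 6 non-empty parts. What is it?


S(n,k) = k*S(n-1,k) + S(n-1,k-1).
S(8,6) = 266, S(8,5) = 1050
S(9,6) = 6*266 + 1050 = 1596 + 1050
S(9,6) = 2646


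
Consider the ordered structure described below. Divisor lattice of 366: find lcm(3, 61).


In a divisor lattice, join = lcm (least common multiple).
gcd(3,61) = 1
lcm(3,61) = 3*61/gcd = 183/1 = 183


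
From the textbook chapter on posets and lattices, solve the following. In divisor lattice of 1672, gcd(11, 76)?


Meet=gcd.
gcd(11,76)=1


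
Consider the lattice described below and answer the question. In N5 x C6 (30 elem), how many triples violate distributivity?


Distributive law: a ^ (b v c) = (a ^ b) v (a ^ c).
Check all 30^3 = 27000 ordered triples (a,b,c).
  e.g. a=(b,0), b=(a,0), c=(c,0): lhs=(b,0) != rhs=(a,0)
  e.g. a=(b,0), b=(a,0), c=(c,1): lhs=(b,0) != rhs=(a,0)
Total violating triples: 432


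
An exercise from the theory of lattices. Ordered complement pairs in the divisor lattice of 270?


Complement pair (a,b): a meet b = bottom, a join b = top.
Here: gcd(a,b)=1 and lcm(a,b)=270, i.e. a*b=270 with a,b coprime.
Pairs found: (1,270), (2,135), (5,54), (10,27), ... (4 more)
Total ordered pairs: 8


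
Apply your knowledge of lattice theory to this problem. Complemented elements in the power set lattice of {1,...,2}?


An element a is complemented if some b has a meet b = bottom, a join b = top.
every subset A has complement S\A, so all elements are complemented.
Complemented elements: {}, {1}, {2}, {1,2}
Count: 4


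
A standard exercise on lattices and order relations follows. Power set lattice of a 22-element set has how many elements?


Power set = 2^n.
2^22 = 4194304


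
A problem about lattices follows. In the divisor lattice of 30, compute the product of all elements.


Divisors of 30: [1, 2, 3, 5, 6, 10, 15, 30]
Product = n^(d(n)/2) = 30^(8/2)
Product = 810000


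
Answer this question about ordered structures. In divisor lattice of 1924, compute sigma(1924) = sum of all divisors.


sigma(n) = sum of divisors.
Divisors of 1924: [1, 2, 4, 13, 26, 37, 52, 74, 148, 481, 962, 1924]
Sum = 3724


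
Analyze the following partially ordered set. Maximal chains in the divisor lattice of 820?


A maximal chain goes from the minimum element to a maximal element via cover relations.
Counting all min-to-max paths in the cover graph.
Total maximal chains: 12


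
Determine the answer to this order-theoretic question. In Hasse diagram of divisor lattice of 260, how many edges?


A cover relation a -< b holds when a < b with no c strictly between.
Cover relations:
  1 -< 2
  1 -< 5
  1 -< 13
  2 -< 4
  2 -< 10
  2 -< 26
  4 -< 20
  4 -< 52
  ...12 more
Total: 20


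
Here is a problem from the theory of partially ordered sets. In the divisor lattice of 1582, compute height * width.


Height = length of longest chain minus 1; width = size of largest antichain.
A maximum chain: 1 | 113 | 791 | 1582  (height 3).
A maximum antichain: {2, 7, 113}  (width 3).
Product = 3 * 3 = 9


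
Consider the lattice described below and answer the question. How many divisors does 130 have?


Divisors of 130: [1, 2, 5, 10, 13, 26, 65, 130]
Count: 8


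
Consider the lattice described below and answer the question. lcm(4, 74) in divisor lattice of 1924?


Join=lcm.
gcd(4,74)=2
lcm=148


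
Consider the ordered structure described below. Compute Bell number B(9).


B(n) = number of set partitions of an n-element set.
B(n) satisfies the recurrence: B(n+1) = sum_k C(n,k)*B(k).
B(9) = 21147


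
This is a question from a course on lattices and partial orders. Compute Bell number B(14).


B(n) = number of set partitions of an n-element set.
B(n) satisfies the recurrence: B(n+1) = sum_k C(n,k)*B(k).
B(14) = 190899322


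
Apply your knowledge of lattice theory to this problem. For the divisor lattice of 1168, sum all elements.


sigma(n) = sum of divisors.
Divisors of 1168: [1, 2, 4, 8, 16, 73, 146, 292, 584, 1168]
Sum = 2294


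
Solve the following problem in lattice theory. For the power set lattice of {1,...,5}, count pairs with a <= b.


The order relation is {(a,b) : a <= b}, reflexive so it includes (a,a).
Examples: ({},{}), ({},{1,2}), ({},{1,2,3}), ({},{1,2,3,4}), ({},{1,2,3,4,5}), ...
Total ordered pairs: 243


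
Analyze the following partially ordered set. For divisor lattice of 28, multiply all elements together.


Divisors of 28: [1, 2, 4, 7, 14, 28]
Product = n^(d(n)/2) = 28^(6/2)
Product = 21952


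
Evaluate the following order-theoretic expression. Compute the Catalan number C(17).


C(n) = C(2n, n) / (n+1).
C(34, 17) = 2333606220
C(17) = 2333606220 / 18 = 129644790


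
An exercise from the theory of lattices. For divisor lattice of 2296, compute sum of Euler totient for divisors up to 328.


Divisors of 2296 up to 328: [1, 2, 4, 7, 8, 14, 28, 41, 56, 82, 164, 287, 328]
phi values: [1, 1, 2, 6, 4, 6, 12, 40, 24, 40, 80, 240, 160]
Sum = 616


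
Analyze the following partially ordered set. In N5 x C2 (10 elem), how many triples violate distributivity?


Distributive law: a ^ (b v c) = (a ^ b) v (a ^ c).
Check all 10^3 = 1000 ordered triples (a,b,c).
  e.g. a=(b,0), b=(a,0), c=(c,0): lhs=(b,0) != rhs=(a,0)
  e.g. a=(b,0), b=(a,0), c=(c,1): lhs=(b,0) != rhs=(a,0)
Total violating triples: 16


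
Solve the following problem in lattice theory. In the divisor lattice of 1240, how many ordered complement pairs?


Complement pair (a,b): a meet b = bottom, a join b = top.
Here: gcd(a,b)=1 and lcm(a,b)=1240, i.e. a*b=1240 with a,b coprime.
Pairs found: (1,1240), (5,248), (8,155), (31,40), ... (4 more)
Total ordered pairs: 8


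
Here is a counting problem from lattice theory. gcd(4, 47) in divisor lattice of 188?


Meet=gcd.
gcd(4,47)=1


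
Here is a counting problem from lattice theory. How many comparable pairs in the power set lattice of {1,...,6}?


A comparable pair {a,b} has a < b or b < a in the order.
Count unordered pairs where one element is strictly below the other.
Examples: {{},{1}}, {{},{2}}, {{},{3}}, {{},{4}}, ...
Total comparable pairs: 665


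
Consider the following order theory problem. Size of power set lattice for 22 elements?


Power set = 2^n.
2^22 = 4194304


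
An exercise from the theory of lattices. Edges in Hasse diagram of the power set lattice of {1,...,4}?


A cover relation a -< b holds when a < b with no c strictly between.
Cover relations:
  {} -< {1}
  {} -< {2}
  {} -< {3}
  {} -< {4}
  {1} -< {1,2}
  {1} -< {1,3}
  {1} -< {1,4}
  {2} -< {1,2}
  ...24 more
Total: 32


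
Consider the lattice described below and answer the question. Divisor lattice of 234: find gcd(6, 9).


In a divisor lattice, meet = gcd (greatest common divisor).
By Euclidean algorithm or factoring: gcd(6,9) = 3


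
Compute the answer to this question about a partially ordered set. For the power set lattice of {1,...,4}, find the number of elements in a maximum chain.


A chain is a totally ordered subset; we count the number of elements in a maximum chain.
Compute, for each element x, the size of the longest chain ending at x:
  {}: 1
  {1}: 2
  {2}: 2
  {3}: 2
  {4}: 2
  {1,2}: 3
  ...
A maximum chain: {} < {1} < {1,2} < {1,2,3} < {1,2,3,4}
Number of elements in the longest chain: 5


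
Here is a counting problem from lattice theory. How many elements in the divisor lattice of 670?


Divisors of 670: [1, 2, 5, 10, 67, 134, 335, 670]
Count: 8


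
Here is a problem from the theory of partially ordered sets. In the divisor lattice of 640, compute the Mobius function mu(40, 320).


In a divisor lattice, mu(a,b) = mu(b/a) where mu is the classical Mobius function.
b/a = 320/40 = 8
Prime factorization of 8: primes [2]
8 is not squarefree, so mu(8) = 0


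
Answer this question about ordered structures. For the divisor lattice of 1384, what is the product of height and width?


Height = length of longest chain minus 1; width = size of largest antichain.
A maximum chain: 1 | 173 | 346 | 692 | 1384  (height 4).
A maximum antichain: {2, 173}  (width 2).
Product = 4 * 2 = 8


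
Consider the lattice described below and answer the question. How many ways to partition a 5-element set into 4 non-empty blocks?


S(n,k) = k*S(n-1,k) + S(n-1,k-1).
S(4,4) = 1, S(4,3) = 6
S(5,4) = 4*1 + 6 = 4 + 6
S(5,4) = 10


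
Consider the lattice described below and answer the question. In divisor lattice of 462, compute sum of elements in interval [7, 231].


Interval [7,231] in divisors of 462: [7, 21, 77, 231]
Sum = 336


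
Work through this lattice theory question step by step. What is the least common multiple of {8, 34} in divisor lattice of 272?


In a divisor lattice, join = lcm (least common multiple).
Compute lcm iteratively: start with first element, then lcm(current, next).
Elements: [8, 34]
lcm(8,34) = 136
Final lcm = 136


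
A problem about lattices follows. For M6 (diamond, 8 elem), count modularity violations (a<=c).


Modular law: if a <= c then a v (b ^ c) = (a v b) ^ c.
Check all triples (a,b,c) with a <= c among 8 elements.
This lattice is modular (diamonds M_m and their chain-products are modular).
Total violating triples: 0


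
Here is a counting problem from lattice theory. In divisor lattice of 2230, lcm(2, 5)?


Join=lcm.
gcd(2,5)=1
lcm=10


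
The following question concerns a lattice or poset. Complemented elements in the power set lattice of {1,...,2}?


An element a is complemented if some b has a meet b = bottom, a join b = top.
every subset A has complement S\A, so all elements are complemented.
Complemented elements: {}, {1}, {2}, {1,2}
Count: 4


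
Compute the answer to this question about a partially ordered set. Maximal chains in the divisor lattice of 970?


A maximal chain goes from the minimum element to a maximal element via cover relations.
Counting all min-to-max paths in the cover graph.
Total maximal chains: 6


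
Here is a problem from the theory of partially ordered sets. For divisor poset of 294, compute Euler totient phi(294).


phi(n) = n * prod_{p|n} (1 - 1/p).
Prime divisors of 294: [2, 3, 7]
phi(294) = 294 * (1 - 1/2) * (1 - 1/3) * (1 - 1/7)
phi(294) = 84


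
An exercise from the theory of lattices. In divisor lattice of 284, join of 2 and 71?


In a divisor lattice, join = lcm (least common multiple).
gcd(2,71) = 1
lcm(2,71) = 2*71/gcd = 142/1 = 142


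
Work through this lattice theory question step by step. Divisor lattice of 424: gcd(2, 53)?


Meet=gcd.
gcd(2,53)=1


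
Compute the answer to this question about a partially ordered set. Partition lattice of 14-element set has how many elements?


B(n) = number of set partitions of an n-element set.
B(n) satisfies the recurrence: B(n+1) = sum_k C(n,k)*B(k).
B(14) = 190899322


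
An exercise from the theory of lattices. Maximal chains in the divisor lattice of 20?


A maximal chain goes from the minimum element to a maximal element via cover relations.
Counting all min-to-max paths in the cover graph.
Total maximal chains: 3


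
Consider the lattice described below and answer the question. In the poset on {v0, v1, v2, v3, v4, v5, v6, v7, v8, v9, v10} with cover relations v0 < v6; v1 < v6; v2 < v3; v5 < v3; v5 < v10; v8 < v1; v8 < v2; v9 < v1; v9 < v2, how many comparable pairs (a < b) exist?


A comparable pair {a,b} has a < b or b < a in the order.
Count unordered pairs where one element is strictly below the other.
Examples: {v0,v6}, {v1,v6}, {v1,v8}, {v1,v9}, ...
Total comparable pairs: 13


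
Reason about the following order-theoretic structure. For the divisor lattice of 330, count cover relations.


A cover relation a -< b holds when a < b with no c strictly between.
Cover relations:
  1 -< 2
  1 -< 3
  1 -< 5
  1 -< 11
  2 -< 6
  2 -< 10
  2 -< 22
  3 -< 6
  ...24 more
Total: 32


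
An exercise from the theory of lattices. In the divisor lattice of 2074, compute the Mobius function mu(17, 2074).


In a divisor lattice, mu(a,b) = mu(b/a) where mu is the classical Mobius function.
b/a = 2074/17 = 122
Prime factorization of 122: primes [2, 61]
122 is squarefree with 2 prime factor(s), so mu(122) = (-1)^2 = 1


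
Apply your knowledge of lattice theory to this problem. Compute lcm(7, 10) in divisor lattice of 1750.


In a divisor lattice, join = lcm (least common multiple).
gcd(7,10) = 1
lcm(7,10) = 7*10/gcd = 70/1 = 70


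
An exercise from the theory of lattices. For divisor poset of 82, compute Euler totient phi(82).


phi(n) = n * prod_{p|n} (1 - 1/p).
Prime divisors of 82: [2, 41]
phi(82) = 82 * (1 - 1/2) * (1 - 1/41)
phi(82) = 40


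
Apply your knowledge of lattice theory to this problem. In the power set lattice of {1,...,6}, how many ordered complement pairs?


Complement pair (a,b): a meet b = bottom, a join b = top.
Here: A intersect B = {} and A union B = {1,...,6}.
Pairs found: ({},{1,2,3,4,5,6}), ({1},{2,3,4,5,6}), ({2},{1,3,4,5,6}), ({3},{1,2,4,5,6}), ... (60 more)
Total ordered pairs: 64


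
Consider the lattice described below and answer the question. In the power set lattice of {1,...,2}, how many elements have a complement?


An element a is complemented if some b has a meet b = bottom, a join b = top.
every subset A has complement S\A, so all elements are complemented.
Complemented elements: {}, {1}, {2}, {1,2}
Count: 4


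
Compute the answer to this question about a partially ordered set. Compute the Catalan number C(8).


C(n) = C(2n, n) / (n+1).
C(16, 8) = 12870
C(8) = 12870 / 9 = 1430


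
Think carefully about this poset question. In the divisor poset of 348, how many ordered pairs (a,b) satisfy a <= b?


The order relation is {(a,b) : a <= b}, reflexive so it includes (a,a).
Examples: (1,1), (1,116), (1,12), (1,174), (1,2), ...
Total ordered pairs: 54


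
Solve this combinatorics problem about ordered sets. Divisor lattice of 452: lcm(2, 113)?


Join=lcm.
gcd(2,113)=1
lcm=226


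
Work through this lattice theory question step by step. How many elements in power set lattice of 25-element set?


Power set = 2^n.
2^25 = 33554432


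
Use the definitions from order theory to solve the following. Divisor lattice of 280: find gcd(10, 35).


In a divisor lattice, meet = gcd (greatest common divisor).
By Euclidean algorithm or factoring: gcd(10,35) = 5


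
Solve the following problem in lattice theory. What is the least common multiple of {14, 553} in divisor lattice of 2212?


In a divisor lattice, join = lcm (least common multiple).
Compute lcm iteratively: start with first element, then lcm(current, next).
Elements: [14, 553]
lcm(14,553) = 1106
Final lcm = 1106


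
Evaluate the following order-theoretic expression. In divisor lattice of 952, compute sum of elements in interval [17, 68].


Interval [17,68] in divisors of 952: [17, 34, 68]
Sum = 119


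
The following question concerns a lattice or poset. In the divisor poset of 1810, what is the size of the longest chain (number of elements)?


A chain is a totally ordered subset; we count the number of elements in a maximum chain.
Compute, for each element x, the size of the longest chain ending at x:
  1: 1
  2: 2
  5: 2
  181: 2
  10: 3
  362: 3
  ...
A maximum chain: 1 < 2 < 10 < 1810
Number of elements in the longest chain: 4


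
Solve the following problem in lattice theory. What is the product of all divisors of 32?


Divisors of 32: [1, 2, 4, 8, 16, 32]
Product = n^(d(n)/2) = 32^(6/2)
Product = 32768


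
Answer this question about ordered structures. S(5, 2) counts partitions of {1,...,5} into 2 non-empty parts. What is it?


S(n,k) = k*S(n-1,k) + S(n-1,k-1).
S(4,2) = 7, S(4,1) = 1
S(5,2) = 2*7 + 1 = 14 + 1
S(5,2) = 15


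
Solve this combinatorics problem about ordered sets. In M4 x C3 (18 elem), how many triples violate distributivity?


Distributive law: a ^ (b v c) = (a ^ b) v (a ^ c).
Check all 18^3 = 5832 ordered triples (a,b,c).
  e.g. a=(a1,0), b=(a2,0), c=(a3,0): lhs=(a1,0) != rhs=(0,0)
  e.g. a=(a1,0), b=(a2,0), c=(a3,1): lhs=(a1,0) != rhs=(0,0)
Total violating triples: 648


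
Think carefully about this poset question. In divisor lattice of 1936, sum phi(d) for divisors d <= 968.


Divisors of 1936 up to 968: [1, 2, 4, 8, 11, 16, 22, 44, 88, 121, 176, 242, 484, 968]
phi values: [1, 1, 2, 4, 10, 8, 10, 20, 40, 110, 80, 110, 220, 440]
Sum = 1056


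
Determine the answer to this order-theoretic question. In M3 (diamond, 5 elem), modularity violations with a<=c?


Modular law: if a <= c then a v (b ^ c) = (a v b) ^ c.
Check all triples (a,b,c) with a <= c among 5 elements.
This lattice is modular (diamonds M_m and their chain-products are modular).
Total violating triples: 0


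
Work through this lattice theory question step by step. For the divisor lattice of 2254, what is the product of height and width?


Height = length of longest chain minus 1; width = size of largest antichain.
A maximum chain: 1 | 23 | 161 | 1127 | 2254  (height 4).
A maximum antichain: {14, 46, 49, 161}  (width 4).
Product = 4 * 4 = 16


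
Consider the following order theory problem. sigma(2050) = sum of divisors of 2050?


sigma(n) = sum of divisors.
Divisors of 2050: [1, 2, 5, 10, 25, 41, 50, 82, 205, 410, 1025, 2050]
Sum = 3906


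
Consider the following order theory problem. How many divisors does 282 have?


Divisors of 282: [1, 2, 3, 6, 47, 94, 141, 282]
Count: 8


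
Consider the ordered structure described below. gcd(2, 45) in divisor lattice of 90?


Meet=gcd.
gcd(2,45)=1


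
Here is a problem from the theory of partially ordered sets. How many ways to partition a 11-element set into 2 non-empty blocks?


S(n,k) = k*S(n-1,k) + S(n-1,k-1).
S(10,2) = 511, S(10,1) = 1
S(11,2) = 2*511 + 1 = 1022 + 1
S(11,2) = 1023


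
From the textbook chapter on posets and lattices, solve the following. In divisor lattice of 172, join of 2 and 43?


In a divisor lattice, join = lcm (least common multiple).
gcd(2,43) = 1
lcm(2,43) = 2*43/gcd = 86/1 = 86


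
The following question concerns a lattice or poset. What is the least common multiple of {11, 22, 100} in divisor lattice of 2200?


In a divisor lattice, join = lcm (least common multiple).
Compute lcm iteratively: start with first element, then lcm(current, next).
Elements: [11, 22, 100]
lcm(11,22) = 22
lcm(22,100) = 1100
Final lcm = 1100


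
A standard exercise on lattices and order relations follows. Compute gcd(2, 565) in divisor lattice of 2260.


In a divisor lattice, meet = gcd (greatest common divisor).
By Euclidean algorithm or factoring: gcd(2,565) = 1


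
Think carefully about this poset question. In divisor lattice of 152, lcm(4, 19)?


Join=lcm.
gcd(4,19)=1
lcm=76


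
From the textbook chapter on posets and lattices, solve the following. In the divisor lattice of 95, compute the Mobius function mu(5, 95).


In a divisor lattice, mu(a,b) = mu(b/a) where mu is the classical Mobius function.
b/a = 95/5 = 19
Prime factorization of 19: primes [19]
19 is squarefree with 1 prime factor(s), so mu(19) = (-1)^1 = -1


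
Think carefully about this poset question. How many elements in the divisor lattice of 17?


Divisors of 17: [1, 17]
Count: 2


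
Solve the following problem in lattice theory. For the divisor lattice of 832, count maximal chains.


A maximal chain goes from the minimum element to a maximal element via cover relations.
Counting all min-to-max paths in the cover graph.
Total maximal chains: 7


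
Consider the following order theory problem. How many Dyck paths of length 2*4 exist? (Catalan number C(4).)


C(n) = C(2n, n) / (n+1).
C(8, 4) = 70
C(4) = 70 / 5 = 14


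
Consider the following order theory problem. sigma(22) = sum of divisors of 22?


sigma(n) = sum of divisors.
Divisors of 22: [1, 2, 11, 22]
Sum = 36


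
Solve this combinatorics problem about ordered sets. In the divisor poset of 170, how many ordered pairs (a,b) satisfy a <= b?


The order relation is {(a,b) : a <= b}, reflexive so it includes (a,a).
Examples: (1,1), (1,10), (1,17), (1,170), (1,2), ...
Total ordered pairs: 27


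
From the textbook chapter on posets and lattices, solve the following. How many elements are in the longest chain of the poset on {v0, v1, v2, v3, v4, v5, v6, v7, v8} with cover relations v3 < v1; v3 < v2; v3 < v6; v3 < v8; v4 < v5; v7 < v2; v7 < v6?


A chain is a totally ordered subset; we count the number of elements in a maximum chain.
Compute, for each element x, the size of the longest chain ending at x:
  v0: 1
  v3: 1
  v4: 1
  v7: 1
  v1: 2
  v5: 2
  ...
A maximum chain: v3 < v1
Number of elements in the longest chain: 2


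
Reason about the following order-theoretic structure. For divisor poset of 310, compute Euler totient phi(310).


phi(n) = n * prod_{p|n} (1 - 1/p).
Prime divisors of 310: [2, 5, 31]
phi(310) = 310 * (1 - 1/2) * (1 - 1/5) * (1 - 1/31)
phi(310) = 120


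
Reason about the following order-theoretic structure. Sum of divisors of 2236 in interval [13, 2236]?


Interval [13,2236] in divisors of 2236: [13, 26, 52, 559, 1118, 2236]
Sum = 4004


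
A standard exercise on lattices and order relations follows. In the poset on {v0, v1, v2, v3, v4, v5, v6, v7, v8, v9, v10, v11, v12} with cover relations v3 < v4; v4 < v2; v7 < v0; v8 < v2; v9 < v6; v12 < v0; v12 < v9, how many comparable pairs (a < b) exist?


A comparable pair {a,b} has a < b or b < a in the order.
Count unordered pairs where one element is strictly below the other.
Examples: {v0,v7}, {v0,v12}, {v2,v3}, {v2,v4}, ...
Total comparable pairs: 9


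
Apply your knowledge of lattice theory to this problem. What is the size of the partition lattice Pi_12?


B(n) = number of set partitions of an n-element set.
B(n) satisfies the recurrence: B(n+1) = sum_k C(n,k)*B(k).
B(12) = 4213597


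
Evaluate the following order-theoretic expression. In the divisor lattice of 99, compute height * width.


Height = length of longest chain minus 1; width = size of largest antichain.
A maximum chain: 1 | 11 | 33 | 99  (height 3).
A maximum antichain: {3, 11}  (width 2).
Product = 3 * 2 = 6


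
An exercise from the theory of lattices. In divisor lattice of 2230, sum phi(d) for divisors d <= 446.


Divisors of 2230 up to 446: [1, 2, 5, 10, 223, 446]
phi values: [1, 1, 4, 4, 222, 222]
Sum = 454


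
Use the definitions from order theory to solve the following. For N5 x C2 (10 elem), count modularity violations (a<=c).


Modular law: if a <= c then a v (b ^ c) = (a v b) ^ c.
Check all triples (a,b,c) with a <= c among 10 elements.
  e.g. a=(a,0), b=(c,0), c=(b,0): lhs=(a,0) != rhs=(b,0)
  e.g. a=(a,0), b=(c,1), c=(b,0): lhs=(a,0) != rhs=(b,0)
Total violating triples: 6


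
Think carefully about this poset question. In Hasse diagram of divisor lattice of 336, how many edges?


A cover relation a -< b holds when a < b with no c strictly between.
Cover relations:
  1 -< 2
  1 -< 3
  1 -< 7
  2 -< 4
  2 -< 6
  2 -< 14
  3 -< 6
  3 -< 21
  ...28 more
Total: 36


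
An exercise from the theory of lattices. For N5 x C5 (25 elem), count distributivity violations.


Distributive law: a ^ (b v c) = (a ^ b) v (a ^ c).
Check all 25^3 = 15625 ordered triples (a,b,c).
  e.g. a=(b,0), b=(a,0), c=(c,0): lhs=(b,0) != rhs=(a,0)
  e.g. a=(b,0), b=(a,0), c=(c,1): lhs=(b,0) != rhs=(a,0)
Total violating triples: 250


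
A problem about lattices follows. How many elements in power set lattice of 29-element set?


Power set = 2^n.
2^29 = 536870912


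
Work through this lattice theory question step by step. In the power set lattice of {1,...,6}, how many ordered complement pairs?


Complement pair (a,b): a meet b = bottom, a join b = top.
Here: A intersect B = {} and A union B = {1,...,6}.
Pairs found: ({},{1,2,3,4,5,6}), ({1},{2,3,4,5,6}), ({2},{1,3,4,5,6}), ({3},{1,2,4,5,6}), ... (60 more)
Total ordered pairs: 64


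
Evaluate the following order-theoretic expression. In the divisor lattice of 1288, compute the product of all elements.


Divisors of 1288: [1, 2, 4, 7, 8, 14, 23, 28, 46, 56, 92, 161, 184, 322, 644, 1288]
Product = n^(d(n)/2) = 1288^(16/2)
Product = 7574027963090657918058496


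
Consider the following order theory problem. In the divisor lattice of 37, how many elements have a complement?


An element a is complemented if some b has a meet b = bottom, a join b = top.
a is complemented iff gcd(a, n/a)=1, i.e. a is a unitary divisor of 37.
Complemented elements: 1, 37
Count: 2


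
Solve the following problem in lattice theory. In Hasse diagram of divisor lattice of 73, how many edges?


A cover relation a -< b holds when a < b with no c strictly between.
Cover relations:
  1 -< 73
Total: 1


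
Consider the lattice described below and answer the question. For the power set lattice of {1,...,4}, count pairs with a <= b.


The order relation is {(a,b) : a <= b}, reflexive so it includes (a,a).
Examples: ({},{}), ({},{1,2}), ({},{1,2,3}), ({},{1,2,3,4}), ({},{1,2,4}), ...
Total ordered pairs: 81


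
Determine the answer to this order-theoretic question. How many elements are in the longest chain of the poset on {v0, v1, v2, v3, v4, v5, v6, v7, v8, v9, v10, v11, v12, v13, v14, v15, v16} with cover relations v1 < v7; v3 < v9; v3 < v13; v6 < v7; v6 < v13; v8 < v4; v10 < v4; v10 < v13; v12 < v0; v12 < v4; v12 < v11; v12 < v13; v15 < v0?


A chain is a totally ordered subset; we count the number of elements in a maximum chain.
Compute, for each element x, the size of the longest chain ending at x:
  v1: 1
  v2: 1
  v3: 1
  v5: 1
  v6: 1
  v8: 1
  ...
A maximum chain: v12 < v0
Number of elements in the longest chain: 2


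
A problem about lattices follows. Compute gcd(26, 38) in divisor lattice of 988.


In a divisor lattice, meet = gcd (greatest common divisor).
By Euclidean algorithm or factoring: gcd(26,38) = 2


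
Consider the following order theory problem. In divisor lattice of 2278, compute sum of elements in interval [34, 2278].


Interval [34,2278] in divisors of 2278: [34, 2278]
Sum = 2312


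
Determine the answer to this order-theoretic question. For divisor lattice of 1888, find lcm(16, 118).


In a divisor lattice, join = lcm (least common multiple).
Compute lcm iteratively: start with first element, then lcm(current, next).
Elements: [16, 118]
lcm(16,118) = 944
Final lcm = 944


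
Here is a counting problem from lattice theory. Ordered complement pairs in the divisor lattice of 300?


Complement pair (a,b): a meet b = bottom, a join b = top.
Here: gcd(a,b)=1 and lcm(a,b)=300, i.e. a*b=300 with a,b coprime.
Pairs found: (1,300), (3,100), (4,75), (12,25), ... (4 more)
Total ordered pairs: 8


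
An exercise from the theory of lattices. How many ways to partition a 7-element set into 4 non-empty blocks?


S(n,k) = k*S(n-1,k) + S(n-1,k-1).
S(6,4) = 65, S(6,3) = 90
S(7,4) = 4*65 + 90 = 260 + 90
S(7,4) = 350


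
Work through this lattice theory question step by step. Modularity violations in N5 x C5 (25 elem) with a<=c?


Modular law: if a <= c then a v (b ^ c) = (a v b) ^ c.
Check all triples (a,b,c) with a <= c among 25 elements.
  e.g. a=(a,0), b=(c,0), c=(b,0): lhs=(a,0) != rhs=(b,0)
  e.g. a=(a,0), b=(c,1), c=(b,0): lhs=(a,0) != rhs=(b,0)
Total violating triples: 75


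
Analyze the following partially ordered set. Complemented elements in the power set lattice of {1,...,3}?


An element a is complemented if some b has a meet b = bottom, a join b = top.
every subset A has complement S\A, so all elements are complemented.
Complemented elements: {}, {1}, {2}, {3}, {1,2}, {1,3}, ... (2 more)
Count: 8


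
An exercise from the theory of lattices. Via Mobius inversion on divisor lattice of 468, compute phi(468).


phi(n) = n * prod_{p|n} (1 - 1/p).
Prime divisors of 468: [2, 3, 13]
phi(468) = 468 * (1 - 1/2) * (1 - 1/3) * (1 - 1/13)
phi(468) = 144


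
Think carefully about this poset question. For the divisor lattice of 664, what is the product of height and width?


Height = length of longest chain minus 1; width = size of largest antichain.
A maximum chain: 1 | 83 | 166 | 332 | 664  (height 4).
A maximum antichain: {2, 83}  (width 2).
Product = 4 * 2 = 8


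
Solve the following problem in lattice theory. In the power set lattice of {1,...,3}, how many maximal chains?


A maximal chain goes from the minimum element to a maximal element via cover relations.
Counting all min-to-max paths in the cover graph.
Total maximal chains: 6


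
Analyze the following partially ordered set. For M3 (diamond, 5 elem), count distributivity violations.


Distributive law: a ^ (b v c) = (a ^ b) v (a ^ c).
Check all 5^3 = 125 ordered triples (a,b,c).
  e.g. a=a1, b=a2, c=a3: lhs=a1 != rhs=0
  e.g. a=a1, b=a3, c=a2: lhs=a1 != rhs=0
Total violating triples: 6
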